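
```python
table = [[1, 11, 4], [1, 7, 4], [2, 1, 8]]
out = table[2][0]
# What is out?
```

table[2] = [2, 1, 8]. Taking column 0 of that row yields 2.

2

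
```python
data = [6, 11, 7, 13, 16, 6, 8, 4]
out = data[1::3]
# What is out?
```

data has length 8. The slice data[1::3] selects indices [1, 4, 7] (1->11, 4->16, 7->4), giving [11, 16, 4].

[11, 16, 4]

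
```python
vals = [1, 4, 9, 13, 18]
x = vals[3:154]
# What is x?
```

vals has length 5. The slice vals[3:154] selects indices [3, 4] (3->13, 4->18), giving [13, 18].

[13, 18]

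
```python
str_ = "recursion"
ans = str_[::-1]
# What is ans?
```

str_ has length 9. The slice str_[::-1] selects indices [8, 7, 6, 5, 4, 3, 2, 1, 0] (8->'n', 7->'o', 6->'i', 5->'s', 4->'r', 3->'u', 2->'c', 1->'e', 0->'r'), giving 'noisrucer'.

'noisrucer'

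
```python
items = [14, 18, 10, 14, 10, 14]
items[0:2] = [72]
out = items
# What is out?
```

items starts as [14, 18, 10, 14, 10, 14] (length 6). The slice items[0:2] covers indices [0, 1] with values [14, 18]. Replacing that slice with [72] (different length) produces [72, 10, 14, 10, 14].

[72, 10, 14, 10, 14]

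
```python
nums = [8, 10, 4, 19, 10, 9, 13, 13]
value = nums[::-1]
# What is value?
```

nums has length 8. The slice nums[::-1] selects indices [7, 6, 5, 4, 3, 2, 1, 0] (7->13, 6->13, 5->9, 4->10, 3->19, 2->4, 1->10, 0->8), giving [13, 13, 9, 10, 19, 4, 10, 8].

[13, 13, 9, 10, 19, 4, 10, 8]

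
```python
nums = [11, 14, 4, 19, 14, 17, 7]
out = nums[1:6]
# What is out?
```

nums has length 7. The slice nums[1:6] selects indices [1, 2, 3, 4, 5] (1->14, 2->4, 3->19, 4->14, 5->17), giving [14, 4, 19, 14, 17].

[14, 4, 19, 14, 17]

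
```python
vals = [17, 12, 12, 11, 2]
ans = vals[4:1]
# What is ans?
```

vals has length 5. The slice vals[4:1] resolves to an empty index range, so the result is [].

[]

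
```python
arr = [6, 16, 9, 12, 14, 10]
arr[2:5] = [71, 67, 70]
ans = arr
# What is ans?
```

arr starts as [6, 16, 9, 12, 14, 10] (length 6). The slice arr[2:5] covers indices [2, 3, 4] with values [9, 12, 14]. Replacing that slice with [71, 67, 70] (same length) produces [6, 16, 71, 67, 70, 10].

[6, 16, 71, 67, 70, 10]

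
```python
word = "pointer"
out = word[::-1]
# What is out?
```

word has length 7. The slice word[::-1] selects indices [6, 5, 4, 3, 2, 1, 0] (6->'r', 5->'e', 4->'t', 3->'n', 2->'i', 1->'o', 0->'p'), giving 'retniop'.

'retniop'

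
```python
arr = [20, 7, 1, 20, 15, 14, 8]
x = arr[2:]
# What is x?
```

arr has length 7. The slice arr[2:] selects indices [2, 3, 4, 5, 6] (2->1, 3->20, 4->15, 5->14, 6->8), giving [1, 20, 15, 14, 8].

[1, 20, 15, 14, 8]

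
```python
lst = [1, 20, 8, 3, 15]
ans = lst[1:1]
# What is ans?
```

lst has length 5. The slice lst[1:1] resolves to an empty index range, so the result is [].

[]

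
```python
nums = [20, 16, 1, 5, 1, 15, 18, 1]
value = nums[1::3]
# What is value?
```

nums has length 8. The slice nums[1::3] selects indices [1, 4, 7] (1->16, 4->1, 7->1), giving [16, 1, 1].

[16, 1, 1]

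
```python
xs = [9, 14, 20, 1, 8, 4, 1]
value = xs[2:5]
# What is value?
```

xs has length 7. The slice xs[2:5] selects indices [2, 3, 4] (2->20, 3->1, 4->8), giving [20, 1, 8].

[20, 1, 8]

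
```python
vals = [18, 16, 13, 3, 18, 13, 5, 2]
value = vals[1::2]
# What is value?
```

vals has length 8. The slice vals[1::2] selects indices [1, 3, 5, 7] (1->16, 3->3, 5->13, 7->2), giving [16, 3, 13, 2].

[16, 3, 13, 2]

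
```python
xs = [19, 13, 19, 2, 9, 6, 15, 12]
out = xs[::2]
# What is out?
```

xs has length 8. The slice xs[::2] selects indices [0, 2, 4, 6] (0->19, 2->19, 4->9, 6->15), giving [19, 19, 9, 15].

[19, 19, 9, 15]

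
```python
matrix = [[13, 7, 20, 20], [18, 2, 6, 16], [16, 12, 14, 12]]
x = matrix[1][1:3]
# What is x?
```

matrix[1] = [18, 2, 6, 16]. matrix[1] has length 4. The slice matrix[1][1:3] selects indices [1, 2] (1->2, 2->6), giving [2, 6].

[2, 6]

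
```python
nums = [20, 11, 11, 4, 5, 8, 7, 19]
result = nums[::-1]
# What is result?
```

nums has length 8. The slice nums[::-1] selects indices [7, 6, 5, 4, 3, 2, 1, 0] (7->19, 6->7, 5->8, 4->5, 3->4, 2->11, 1->11, 0->20), giving [19, 7, 8, 5, 4, 11, 11, 20].

[19, 7, 8, 5, 4, 11, 11, 20]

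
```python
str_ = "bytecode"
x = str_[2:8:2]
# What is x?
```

str_ has length 8. The slice str_[2:8:2] selects indices [2, 4, 6] (2->'t', 4->'c', 6->'d'), giving 'tcd'.

'tcd'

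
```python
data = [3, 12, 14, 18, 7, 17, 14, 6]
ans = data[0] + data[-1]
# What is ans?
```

data has length 8. data[0] = 3.
data has length 8. Negative index -1 maps to positive index 8 + (-1) = 7. data[7] = 6.
Sum: 3 + 6 = 9.

9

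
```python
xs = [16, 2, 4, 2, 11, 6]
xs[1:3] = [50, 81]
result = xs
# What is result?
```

xs starts as [16, 2, 4, 2, 11, 6] (length 6). The slice xs[1:3] covers indices [1, 2] with values [2, 4]. Replacing that slice with [50, 81] (same length) produces [16, 50, 81, 2, 11, 6].

[16, 50, 81, 2, 11, 6]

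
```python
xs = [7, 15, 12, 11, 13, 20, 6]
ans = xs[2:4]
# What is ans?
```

xs has length 7. The slice xs[2:4] selects indices [2, 3] (2->12, 3->11), giving [12, 11].

[12, 11]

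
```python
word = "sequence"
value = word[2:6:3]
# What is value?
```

word has length 8. The slice word[2:6:3] selects indices [2, 5] (2->'q', 5->'n'), giving 'qn'.

'qn'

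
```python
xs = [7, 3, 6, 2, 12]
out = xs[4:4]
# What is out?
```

xs has length 5. The slice xs[4:4] resolves to an empty index range, so the result is [].

[]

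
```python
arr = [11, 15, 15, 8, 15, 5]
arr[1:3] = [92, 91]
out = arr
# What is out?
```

arr starts as [11, 15, 15, 8, 15, 5] (length 6). The slice arr[1:3] covers indices [1, 2] with values [15, 15]. Replacing that slice with [92, 91] (same length) produces [11, 92, 91, 8, 15, 5].

[11, 92, 91, 8, 15, 5]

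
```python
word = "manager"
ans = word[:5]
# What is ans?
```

word has length 7. The slice word[:5] selects indices [0, 1, 2, 3, 4] (0->'m', 1->'a', 2->'n', 3->'a', 4->'g'), giving 'manag'.

'manag'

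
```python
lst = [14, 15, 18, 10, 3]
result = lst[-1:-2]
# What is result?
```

lst has length 5. The slice lst[-1:-2] resolves to an empty index range, so the result is [].

[]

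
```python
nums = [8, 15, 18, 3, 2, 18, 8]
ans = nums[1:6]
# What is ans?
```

nums has length 7. The slice nums[1:6] selects indices [1, 2, 3, 4, 5] (1->15, 2->18, 3->3, 4->2, 5->18), giving [15, 18, 3, 2, 18].

[15, 18, 3, 2, 18]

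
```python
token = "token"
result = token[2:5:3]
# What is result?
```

token has length 5. The slice token[2:5:3] selects indices [2] (2->'k'), giving 'k'.

'k'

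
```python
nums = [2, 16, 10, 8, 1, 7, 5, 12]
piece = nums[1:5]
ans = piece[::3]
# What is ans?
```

nums has length 8. The slice nums[1:5] selects indices [1, 2, 3, 4] (1->16, 2->10, 3->8, 4->1), giving [16, 10, 8, 1]. So piece = [16, 10, 8, 1]. piece has length 4. The slice piece[::3] selects indices [0, 3] (0->16, 3->1), giving [16, 1].

[16, 1]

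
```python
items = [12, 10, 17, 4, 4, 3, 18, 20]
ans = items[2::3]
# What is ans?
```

items has length 8. The slice items[2::3] selects indices [2, 5] (2->17, 5->3), giving [17, 3].

[17, 3]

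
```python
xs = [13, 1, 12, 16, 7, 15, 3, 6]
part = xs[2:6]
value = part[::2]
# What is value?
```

xs has length 8. The slice xs[2:6] selects indices [2, 3, 4, 5] (2->12, 3->16, 4->7, 5->15), giving [12, 16, 7, 15]. So part = [12, 16, 7, 15]. part has length 4. The slice part[::2] selects indices [0, 2] (0->12, 2->7), giving [12, 7].

[12, 7]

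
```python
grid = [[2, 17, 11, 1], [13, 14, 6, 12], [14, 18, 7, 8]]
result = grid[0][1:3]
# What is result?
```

grid[0] = [2, 17, 11, 1]. grid[0] has length 4. The slice grid[0][1:3] selects indices [1, 2] (1->17, 2->11), giving [17, 11].

[17, 11]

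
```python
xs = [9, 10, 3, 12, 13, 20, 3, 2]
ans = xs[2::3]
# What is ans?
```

xs has length 8. The slice xs[2::3] selects indices [2, 5] (2->3, 5->20), giving [3, 20].

[3, 20]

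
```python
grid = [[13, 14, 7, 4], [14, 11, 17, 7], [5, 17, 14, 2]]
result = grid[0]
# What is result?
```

grid has 3 rows. Row 0 is [13, 14, 7, 4].

[13, 14, 7, 4]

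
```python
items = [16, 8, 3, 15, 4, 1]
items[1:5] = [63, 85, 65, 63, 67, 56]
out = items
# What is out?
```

items starts as [16, 8, 3, 15, 4, 1] (length 6). The slice items[1:5] covers indices [1, 2, 3, 4] with values [8, 3, 15, 4]. Replacing that slice with [63, 85, 65, 63, 67, 56] (different length) produces [16, 63, 85, 65, 63, 67, 56, 1].

[16, 63, 85, 65, 63, 67, 56, 1]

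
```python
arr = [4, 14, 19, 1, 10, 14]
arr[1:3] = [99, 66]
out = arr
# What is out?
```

arr starts as [4, 14, 19, 1, 10, 14] (length 6). The slice arr[1:3] covers indices [1, 2] with values [14, 19]. Replacing that slice with [99, 66] (same length) produces [4, 99, 66, 1, 10, 14].

[4, 99, 66, 1, 10, 14]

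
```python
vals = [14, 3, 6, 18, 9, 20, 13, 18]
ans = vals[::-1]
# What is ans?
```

vals has length 8. The slice vals[::-1] selects indices [7, 6, 5, 4, 3, 2, 1, 0] (7->18, 6->13, 5->20, 4->9, 3->18, 2->6, 1->3, 0->14), giving [18, 13, 20, 9, 18, 6, 3, 14].

[18, 13, 20, 9, 18, 6, 3, 14]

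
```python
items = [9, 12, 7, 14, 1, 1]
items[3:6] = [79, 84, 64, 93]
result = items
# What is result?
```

items starts as [9, 12, 7, 14, 1, 1] (length 6). The slice items[3:6] covers indices [3, 4, 5] with values [14, 1, 1]. Replacing that slice with [79, 84, 64, 93] (different length) produces [9, 12, 7, 79, 84, 64, 93].

[9, 12, 7, 79, 84, 64, 93]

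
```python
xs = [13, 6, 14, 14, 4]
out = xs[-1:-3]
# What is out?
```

xs has length 5. The slice xs[-1:-3] resolves to an empty index range, so the result is [].

[]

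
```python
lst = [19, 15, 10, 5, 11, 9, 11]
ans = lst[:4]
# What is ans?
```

lst has length 7. The slice lst[:4] selects indices [0, 1, 2, 3] (0->19, 1->15, 2->10, 3->5), giving [19, 15, 10, 5].

[19, 15, 10, 5]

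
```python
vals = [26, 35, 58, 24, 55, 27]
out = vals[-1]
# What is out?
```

vals has length 6. Negative index -1 maps to positive index 6 + (-1) = 5. vals[5] = 27.

27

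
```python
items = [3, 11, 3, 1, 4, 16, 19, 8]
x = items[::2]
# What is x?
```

items has length 8. The slice items[::2] selects indices [0, 2, 4, 6] (0->3, 2->3, 4->4, 6->19), giving [3, 3, 4, 19].

[3, 3, 4, 19]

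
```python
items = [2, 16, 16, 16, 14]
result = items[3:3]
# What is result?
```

items has length 5. The slice items[3:3] resolves to an empty index range, so the result is [].

[]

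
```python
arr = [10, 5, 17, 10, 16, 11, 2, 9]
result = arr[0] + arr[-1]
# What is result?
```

arr has length 8. arr[0] = 10.
arr has length 8. Negative index -1 maps to positive index 8 + (-1) = 7. arr[7] = 9.
Sum: 10 + 9 = 19.

19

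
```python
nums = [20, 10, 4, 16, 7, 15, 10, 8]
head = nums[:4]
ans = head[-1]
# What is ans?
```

nums has length 8. The slice nums[:4] selects indices [0, 1, 2, 3] (0->20, 1->10, 2->4, 3->16), giving [20, 10, 4, 16]. So head = [20, 10, 4, 16]. Then head[-1] = 16.

16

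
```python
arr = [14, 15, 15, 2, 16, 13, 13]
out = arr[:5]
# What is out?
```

arr has length 7. The slice arr[:5] selects indices [0, 1, 2, 3, 4] (0->14, 1->15, 2->15, 3->2, 4->16), giving [14, 15, 15, 2, 16].

[14, 15, 15, 2, 16]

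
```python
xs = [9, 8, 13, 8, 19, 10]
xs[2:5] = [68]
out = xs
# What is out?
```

xs starts as [9, 8, 13, 8, 19, 10] (length 6). The slice xs[2:5] covers indices [2, 3, 4] with values [13, 8, 19]. Replacing that slice with [68] (different length) produces [9, 8, 68, 10].

[9, 8, 68, 10]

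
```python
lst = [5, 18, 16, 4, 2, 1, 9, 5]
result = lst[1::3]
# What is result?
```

lst has length 8. The slice lst[1::3] selects indices [1, 4, 7] (1->18, 4->2, 7->5), giving [18, 2, 5].

[18, 2, 5]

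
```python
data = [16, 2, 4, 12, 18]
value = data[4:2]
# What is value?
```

data has length 5. The slice data[4:2] resolves to an empty index range, so the result is [].

[]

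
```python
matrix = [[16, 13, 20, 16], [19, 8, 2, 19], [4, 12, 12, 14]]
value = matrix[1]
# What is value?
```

matrix has 3 rows. Row 1 is [19, 8, 2, 19].

[19, 8, 2, 19]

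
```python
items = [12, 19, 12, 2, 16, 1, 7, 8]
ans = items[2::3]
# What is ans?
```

items has length 8. The slice items[2::3] selects indices [2, 5] (2->12, 5->1), giving [12, 1].

[12, 1]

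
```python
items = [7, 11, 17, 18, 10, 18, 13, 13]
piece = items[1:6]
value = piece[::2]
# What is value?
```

items has length 8. The slice items[1:6] selects indices [1, 2, 3, 4, 5] (1->11, 2->17, 3->18, 4->10, 5->18), giving [11, 17, 18, 10, 18]. So piece = [11, 17, 18, 10, 18]. piece has length 5. The slice piece[::2] selects indices [0, 2, 4] (0->11, 2->18, 4->18), giving [11, 18, 18].

[11, 18, 18]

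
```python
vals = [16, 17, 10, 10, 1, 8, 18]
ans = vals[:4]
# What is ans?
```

vals has length 7. The slice vals[:4] selects indices [0, 1, 2, 3] (0->16, 1->17, 2->10, 3->10), giving [16, 17, 10, 10].

[16, 17, 10, 10]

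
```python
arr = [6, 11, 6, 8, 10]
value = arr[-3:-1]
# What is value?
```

arr has length 5. The slice arr[-3:-1] selects indices [2, 3] (2->6, 3->8), giving [6, 8].

[6, 8]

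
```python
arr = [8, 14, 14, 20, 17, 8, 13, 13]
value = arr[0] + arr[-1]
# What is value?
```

arr has length 8. arr[0] = 8.
arr has length 8. Negative index -1 maps to positive index 8 + (-1) = 7. arr[7] = 13.
Sum: 8 + 13 = 21.

21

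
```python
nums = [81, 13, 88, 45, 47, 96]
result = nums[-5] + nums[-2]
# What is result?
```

nums has length 6. Negative index -5 maps to positive index 6 + (-5) = 1. nums[1] = 13.
nums has length 6. Negative index -2 maps to positive index 6 + (-2) = 4. nums[4] = 47.
Sum: 13 + 47 = 60.

60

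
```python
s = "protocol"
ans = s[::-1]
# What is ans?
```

s has length 8. The slice s[::-1] selects indices [7, 6, 5, 4, 3, 2, 1, 0] (7->'l', 6->'o', 5->'c', 4->'o', 3->'t', 2->'o', 1->'r', 0->'p'), giving 'locotorp'.

'locotorp'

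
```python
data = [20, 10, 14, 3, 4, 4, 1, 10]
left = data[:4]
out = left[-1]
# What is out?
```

data has length 8. The slice data[:4] selects indices [0, 1, 2, 3] (0->20, 1->10, 2->14, 3->3), giving [20, 10, 14, 3]. So left = [20, 10, 14, 3]. Then left[-1] = 3.

3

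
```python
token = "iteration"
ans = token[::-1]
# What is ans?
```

token has length 9. The slice token[::-1] selects indices [8, 7, 6, 5, 4, 3, 2, 1, 0] (8->'n', 7->'o', 6->'i', 5->'t', 4->'a', 3->'r', 2->'e', 1->'t', 0->'i'), giving 'noitareti'.

'noitareti'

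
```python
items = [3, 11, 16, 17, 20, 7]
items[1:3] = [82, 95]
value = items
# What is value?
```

items starts as [3, 11, 16, 17, 20, 7] (length 6). The slice items[1:3] covers indices [1, 2] with values [11, 16]. Replacing that slice with [82, 95] (same length) produces [3, 82, 95, 17, 20, 7].

[3, 82, 95, 17, 20, 7]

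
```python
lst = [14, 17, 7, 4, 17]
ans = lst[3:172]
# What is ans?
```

lst has length 5. The slice lst[3:172] selects indices [3, 4] (3->4, 4->17), giving [4, 17].

[4, 17]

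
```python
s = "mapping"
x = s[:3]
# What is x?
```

s has length 7. The slice s[:3] selects indices [0, 1, 2] (0->'m', 1->'a', 2->'p'), giving 'map'.

'map'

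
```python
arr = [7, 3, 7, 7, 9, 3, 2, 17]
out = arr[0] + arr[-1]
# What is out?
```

arr has length 8. arr[0] = 7.
arr has length 8. Negative index -1 maps to positive index 8 + (-1) = 7. arr[7] = 17.
Sum: 7 + 17 = 24.

24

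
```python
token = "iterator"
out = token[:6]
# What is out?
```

token has length 8. The slice token[:6] selects indices [0, 1, 2, 3, 4, 5] (0->'i', 1->'t', 2->'e', 3->'r', 4->'a', 5->'t'), giving 'iterat'.

'iterat'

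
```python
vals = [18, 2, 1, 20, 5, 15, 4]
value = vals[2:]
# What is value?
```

vals has length 7. The slice vals[2:] selects indices [2, 3, 4, 5, 6] (2->1, 3->20, 4->5, 5->15, 6->4), giving [1, 20, 5, 15, 4].

[1, 20, 5, 15, 4]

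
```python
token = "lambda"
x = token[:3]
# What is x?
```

token has length 6. The slice token[:3] selects indices [0, 1, 2] (0->'l', 1->'a', 2->'m'), giving 'lam'.

'lam'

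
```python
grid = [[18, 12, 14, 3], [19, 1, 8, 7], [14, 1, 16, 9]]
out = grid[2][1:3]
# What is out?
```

grid[2] = [14, 1, 16, 9]. grid[2] has length 4. The slice grid[2][1:3] selects indices [1, 2] (1->1, 2->16), giving [1, 16].

[1, 16]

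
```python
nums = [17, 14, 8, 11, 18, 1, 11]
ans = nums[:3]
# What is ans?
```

nums has length 7. The slice nums[:3] selects indices [0, 1, 2] (0->17, 1->14, 2->8), giving [17, 14, 8].

[17, 14, 8]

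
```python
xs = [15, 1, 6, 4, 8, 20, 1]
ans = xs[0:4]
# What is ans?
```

xs has length 7. The slice xs[0:4] selects indices [0, 1, 2, 3] (0->15, 1->1, 2->6, 3->4), giving [15, 1, 6, 4].

[15, 1, 6, 4]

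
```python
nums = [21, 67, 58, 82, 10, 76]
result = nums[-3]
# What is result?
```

nums has length 6. Negative index -3 maps to positive index 6 + (-3) = 3. nums[3] = 82.

82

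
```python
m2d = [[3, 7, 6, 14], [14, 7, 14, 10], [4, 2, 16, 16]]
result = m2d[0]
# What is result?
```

m2d has 3 rows. Row 0 is [3, 7, 6, 14].

[3, 7, 6, 14]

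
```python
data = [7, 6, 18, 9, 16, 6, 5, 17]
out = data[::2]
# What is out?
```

data has length 8. The slice data[::2] selects indices [0, 2, 4, 6] (0->7, 2->18, 4->16, 6->5), giving [7, 18, 16, 5].

[7, 18, 16, 5]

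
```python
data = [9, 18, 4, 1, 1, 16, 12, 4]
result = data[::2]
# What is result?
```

data has length 8. The slice data[::2] selects indices [0, 2, 4, 6] (0->9, 2->4, 4->1, 6->12), giving [9, 4, 1, 12].

[9, 4, 1, 12]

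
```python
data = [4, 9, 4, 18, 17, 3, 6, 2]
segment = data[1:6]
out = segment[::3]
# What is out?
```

data has length 8. The slice data[1:6] selects indices [1, 2, 3, 4, 5] (1->9, 2->4, 3->18, 4->17, 5->3), giving [9, 4, 18, 17, 3]. So segment = [9, 4, 18, 17, 3]. segment has length 5. The slice segment[::3] selects indices [0, 3] (0->9, 3->17), giving [9, 17].

[9, 17]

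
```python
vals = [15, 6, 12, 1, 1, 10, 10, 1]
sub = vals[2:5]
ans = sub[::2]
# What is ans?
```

vals has length 8. The slice vals[2:5] selects indices [2, 3, 4] (2->12, 3->1, 4->1), giving [12, 1, 1]. So sub = [12, 1, 1]. sub has length 3. The slice sub[::2] selects indices [0, 2] (0->12, 2->1), giving [12, 1].

[12, 1]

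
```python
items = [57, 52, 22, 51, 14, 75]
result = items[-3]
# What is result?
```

items has length 6. Negative index -3 maps to positive index 6 + (-3) = 3. items[3] = 51.

51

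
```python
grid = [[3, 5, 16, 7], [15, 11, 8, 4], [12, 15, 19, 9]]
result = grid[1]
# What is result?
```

grid has 3 rows. Row 1 is [15, 11, 8, 4].

[15, 11, 8, 4]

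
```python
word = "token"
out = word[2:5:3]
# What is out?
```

word has length 5. The slice word[2:5:3] selects indices [2] (2->'k'), giving 'k'.

'k'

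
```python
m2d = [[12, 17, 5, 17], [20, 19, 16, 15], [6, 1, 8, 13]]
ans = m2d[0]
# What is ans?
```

m2d has 3 rows. Row 0 is [12, 17, 5, 17].

[12, 17, 5, 17]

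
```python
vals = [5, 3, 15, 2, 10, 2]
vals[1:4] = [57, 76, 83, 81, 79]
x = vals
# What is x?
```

vals starts as [5, 3, 15, 2, 10, 2] (length 6). The slice vals[1:4] covers indices [1, 2, 3] with values [3, 15, 2]. Replacing that slice with [57, 76, 83, 81, 79] (different length) produces [5, 57, 76, 83, 81, 79, 10, 2].

[5, 57, 76, 83, 81, 79, 10, 2]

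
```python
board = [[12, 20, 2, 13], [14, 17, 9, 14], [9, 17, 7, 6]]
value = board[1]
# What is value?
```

board has 3 rows. Row 1 is [14, 17, 9, 14].

[14, 17, 9, 14]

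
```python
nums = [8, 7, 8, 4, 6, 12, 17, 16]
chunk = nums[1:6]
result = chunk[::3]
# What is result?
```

nums has length 8. The slice nums[1:6] selects indices [1, 2, 3, 4, 5] (1->7, 2->8, 3->4, 4->6, 5->12), giving [7, 8, 4, 6, 12]. So chunk = [7, 8, 4, 6, 12]. chunk has length 5. The slice chunk[::3] selects indices [0, 3] (0->7, 3->6), giving [7, 6].

[7, 6]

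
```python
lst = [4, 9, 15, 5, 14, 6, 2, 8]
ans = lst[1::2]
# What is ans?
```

lst has length 8. The slice lst[1::2] selects indices [1, 3, 5, 7] (1->9, 3->5, 5->6, 7->8), giving [9, 5, 6, 8].

[9, 5, 6, 8]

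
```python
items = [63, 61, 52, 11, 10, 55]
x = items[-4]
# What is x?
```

items has length 6. Negative index -4 maps to positive index 6 + (-4) = 2. items[2] = 52.

52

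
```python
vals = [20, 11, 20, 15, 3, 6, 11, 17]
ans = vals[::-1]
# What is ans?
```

vals has length 8. The slice vals[::-1] selects indices [7, 6, 5, 4, 3, 2, 1, 0] (7->17, 6->11, 5->6, 4->3, 3->15, 2->20, 1->11, 0->20), giving [17, 11, 6, 3, 15, 20, 11, 20].

[17, 11, 6, 3, 15, 20, 11, 20]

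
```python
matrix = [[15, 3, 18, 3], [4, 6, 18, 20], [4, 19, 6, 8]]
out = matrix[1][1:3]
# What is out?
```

matrix[1] = [4, 6, 18, 20]. matrix[1] has length 4. The slice matrix[1][1:3] selects indices [1, 2] (1->6, 2->18), giving [6, 18].

[6, 18]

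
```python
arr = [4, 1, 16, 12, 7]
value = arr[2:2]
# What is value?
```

arr has length 5. The slice arr[2:2] resolves to an empty index range, so the result is [].

[]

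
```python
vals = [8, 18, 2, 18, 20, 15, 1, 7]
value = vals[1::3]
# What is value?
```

vals has length 8. The slice vals[1::3] selects indices [1, 4, 7] (1->18, 4->20, 7->7), giving [18, 20, 7].

[18, 20, 7]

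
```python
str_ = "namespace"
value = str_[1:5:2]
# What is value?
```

str_ has length 9. The slice str_[1:5:2] selects indices [1, 3] (1->'a', 3->'e'), giving 'ae'.

'ae'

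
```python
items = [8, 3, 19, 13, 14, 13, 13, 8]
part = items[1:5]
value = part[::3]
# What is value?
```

items has length 8. The slice items[1:5] selects indices [1, 2, 3, 4] (1->3, 2->19, 3->13, 4->14), giving [3, 19, 13, 14]. So part = [3, 19, 13, 14]. part has length 4. The slice part[::3] selects indices [0, 3] (0->3, 3->14), giving [3, 14].

[3, 14]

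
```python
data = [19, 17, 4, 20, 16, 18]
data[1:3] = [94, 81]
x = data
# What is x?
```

data starts as [19, 17, 4, 20, 16, 18] (length 6). The slice data[1:3] covers indices [1, 2] with values [17, 4]. Replacing that slice with [94, 81] (same length) produces [19, 94, 81, 20, 16, 18].

[19, 94, 81, 20, 16, 18]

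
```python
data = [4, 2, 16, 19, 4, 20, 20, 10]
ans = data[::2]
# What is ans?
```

data has length 8. The slice data[::2] selects indices [0, 2, 4, 6] (0->4, 2->16, 4->4, 6->20), giving [4, 16, 4, 20].

[4, 16, 4, 20]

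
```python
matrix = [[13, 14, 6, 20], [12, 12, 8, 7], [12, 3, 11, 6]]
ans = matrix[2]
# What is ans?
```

matrix has 3 rows. Row 2 is [12, 3, 11, 6].

[12, 3, 11, 6]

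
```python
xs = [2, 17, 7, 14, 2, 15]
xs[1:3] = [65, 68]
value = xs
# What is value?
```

xs starts as [2, 17, 7, 14, 2, 15] (length 6). The slice xs[1:3] covers indices [1, 2] with values [17, 7]. Replacing that slice with [65, 68] (same length) produces [2, 65, 68, 14, 2, 15].

[2, 65, 68, 14, 2, 15]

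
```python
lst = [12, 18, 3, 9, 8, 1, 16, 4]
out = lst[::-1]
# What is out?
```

lst has length 8. The slice lst[::-1] selects indices [7, 6, 5, 4, 3, 2, 1, 0] (7->4, 6->16, 5->1, 4->8, 3->9, 2->3, 1->18, 0->12), giving [4, 16, 1, 8, 9, 3, 18, 12].

[4, 16, 1, 8, 9, 3, 18, 12]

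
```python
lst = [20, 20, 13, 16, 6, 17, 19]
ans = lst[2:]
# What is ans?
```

lst has length 7. The slice lst[2:] selects indices [2, 3, 4, 5, 6] (2->13, 3->16, 4->6, 5->17, 6->19), giving [13, 16, 6, 17, 19].

[13, 16, 6, 17, 19]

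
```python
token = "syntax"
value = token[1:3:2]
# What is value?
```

token has length 6. The slice token[1:3:2] selects indices [1] (1->'y'), giving 'y'.

'y'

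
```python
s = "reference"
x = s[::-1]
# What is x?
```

s has length 9. The slice s[::-1] selects indices [8, 7, 6, 5, 4, 3, 2, 1, 0] (8->'e', 7->'c', 6->'n', 5->'e', 4->'r', 3->'e', 2->'f', 1->'e', 0->'r'), giving 'ecnerefer'.

'ecnerefer'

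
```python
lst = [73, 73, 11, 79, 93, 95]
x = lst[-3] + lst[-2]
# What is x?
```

lst has length 6. Negative index -3 maps to positive index 6 + (-3) = 3. lst[3] = 79.
lst has length 6. Negative index -2 maps to positive index 6 + (-2) = 4. lst[4] = 93.
Sum: 79 + 93 = 172.

172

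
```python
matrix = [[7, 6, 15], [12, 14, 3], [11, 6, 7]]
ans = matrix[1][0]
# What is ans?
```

matrix[1] = [12, 14, 3]. Taking column 0 of that row yields 12.

12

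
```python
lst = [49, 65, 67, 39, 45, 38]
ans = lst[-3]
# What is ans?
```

lst has length 6. Negative index -3 maps to positive index 6 + (-3) = 3. lst[3] = 39.

39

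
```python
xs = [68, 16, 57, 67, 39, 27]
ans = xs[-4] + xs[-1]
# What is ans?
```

xs has length 6. Negative index -4 maps to positive index 6 + (-4) = 2. xs[2] = 57.
xs has length 6. Negative index -1 maps to positive index 6 + (-1) = 5. xs[5] = 27.
Sum: 57 + 27 = 84.

84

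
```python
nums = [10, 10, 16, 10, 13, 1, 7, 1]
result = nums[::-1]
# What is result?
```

nums has length 8. The slice nums[::-1] selects indices [7, 6, 5, 4, 3, 2, 1, 0] (7->1, 6->7, 5->1, 4->13, 3->10, 2->16, 1->10, 0->10), giving [1, 7, 1, 13, 10, 16, 10, 10].

[1, 7, 1, 13, 10, 16, 10, 10]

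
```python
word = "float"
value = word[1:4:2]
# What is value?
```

word has length 5. The slice word[1:4:2] selects indices [1, 3] (1->'l', 3->'a'), giving 'la'.

'la'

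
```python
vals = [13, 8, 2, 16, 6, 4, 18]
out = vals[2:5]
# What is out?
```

vals has length 7. The slice vals[2:5] selects indices [2, 3, 4] (2->2, 3->16, 4->6), giving [2, 16, 6].

[2, 16, 6]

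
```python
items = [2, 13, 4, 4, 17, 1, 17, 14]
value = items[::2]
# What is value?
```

items has length 8. The slice items[::2] selects indices [0, 2, 4, 6] (0->2, 2->4, 4->17, 6->17), giving [2, 4, 17, 17].

[2, 4, 17, 17]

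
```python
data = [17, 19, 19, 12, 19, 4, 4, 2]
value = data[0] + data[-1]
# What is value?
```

data has length 8. data[0] = 17.
data has length 8. Negative index -1 maps to positive index 8 + (-1) = 7. data[7] = 2.
Sum: 17 + 2 = 19.

19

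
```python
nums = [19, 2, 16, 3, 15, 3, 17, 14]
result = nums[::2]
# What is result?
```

nums has length 8. The slice nums[::2] selects indices [0, 2, 4, 6] (0->19, 2->16, 4->15, 6->17), giving [19, 16, 15, 17].

[19, 16, 15, 17]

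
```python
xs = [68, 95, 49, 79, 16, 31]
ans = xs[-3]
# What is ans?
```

xs has length 6. Negative index -3 maps to positive index 6 + (-3) = 3. xs[3] = 79.

79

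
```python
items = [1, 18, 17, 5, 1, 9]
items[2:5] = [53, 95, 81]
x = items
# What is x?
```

items starts as [1, 18, 17, 5, 1, 9] (length 6). The slice items[2:5] covers indices [2, 3, 4] with values [17, 5, 1]. Replacing that slice with [53, 95, 81] (same length) produces [1, 18, 53, 95, 81, 9].

[1, 18, 53, 95, 81, 9]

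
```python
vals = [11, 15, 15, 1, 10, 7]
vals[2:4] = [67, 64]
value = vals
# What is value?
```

vals starts as [11, 15, 15, 1, 10, 7] (length 6). The slice vals[2:4] covers indices [2, 3] with values [15, 1]. Replacing that slice with [67, 64] (same length) produces [11, 15, 67, 64, 10, 7].

[11, 15, 67, 64, 10, 7]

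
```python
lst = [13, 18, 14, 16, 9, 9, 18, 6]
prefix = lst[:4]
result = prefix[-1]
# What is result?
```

lst has length 8. The slice lst[:4] selects indices [0, 1, 2, 3] (0->13, 1->18, 2->14, 3->16), giving [13, 18, 14, 16]. So prefix = [13, 18, 14, 16]. Then prefix[-1] = 16.

16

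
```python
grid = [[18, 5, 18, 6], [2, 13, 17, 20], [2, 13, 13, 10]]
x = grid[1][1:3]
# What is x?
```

grid[1] = [2, 13, 17, 20]. grid[1] has length 4. The slice grid[1][1:3] selects indices [1, 2] (1->13, 2->17), giving [13, 17].

[13, 17]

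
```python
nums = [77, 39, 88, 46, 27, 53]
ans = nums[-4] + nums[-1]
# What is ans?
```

nums has length 6. Negative index -4 maps to positive index 6 + (-4) = 2. nums[2] = 88.
nums has length 6. Negative index -1 maps to positive index 6 + (-1) = 5. nums[5] = 53.
Sum: 88 + 53 = 141.

141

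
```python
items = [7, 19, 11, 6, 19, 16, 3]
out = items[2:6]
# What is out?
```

items has length 7. The slice items[2:6] selects indices [2, 3, 4, 5] (2->11, 3->6, 4->19, 5->16), giving [11, 6, 19, 16].

[11, 6, 19, 16]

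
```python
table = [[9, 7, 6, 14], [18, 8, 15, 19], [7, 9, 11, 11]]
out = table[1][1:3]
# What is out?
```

table[1] = [18, 8, 15, 19]. table[1] has length 4. The slice table[1][1:3] selects indices [1, 2] (1->8, 2->15), giving [8, 15].

[8, 15]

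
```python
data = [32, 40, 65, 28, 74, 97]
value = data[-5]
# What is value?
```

data has length 6. Negative index -5 maps to positive index 6 + (-5) = 1. data[1] = 40.

40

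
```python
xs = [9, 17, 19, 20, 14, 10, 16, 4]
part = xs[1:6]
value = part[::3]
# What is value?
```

xs has length 8. The slice xs[1:6] selects indices [1, 2, 3, 4, 5] (1->17, 2->19, 3->20, 4->14, 5->10), giving [17, 19, 20, 14, 10]. So part = [17, 19, 20, 14, 10]. part has length 5. The slice part[::3] selects indices [0, 3] (0->17, 3->14), giving [17, 14].

[17, 14]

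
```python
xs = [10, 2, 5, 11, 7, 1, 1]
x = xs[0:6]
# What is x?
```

xs has length 7. The slice xs[0:6] selects indices [0, 1, 2, 3, 4, 5] (0->10, 1->2, 2->5, 3->11, 4->7, 5->1), giving [10, 2, 5, 11, 7, 1].

[10, 2, 5, 11, 7, 1]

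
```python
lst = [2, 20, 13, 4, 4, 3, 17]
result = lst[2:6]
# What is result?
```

lst has length 7. The slice lst[2:6] selects indices [2, 3, 4, 5] (2->13, 3->4, 4->4, 5->3), giving [13, 4, 4, 3].

[13, 4, 4, 3]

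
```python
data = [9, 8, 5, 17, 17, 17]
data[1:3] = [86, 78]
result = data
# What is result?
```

data starts as [9, 8, 5, 17, 17, 17] (length 6). The slice data[1:3] covers indices [1, 2] with values [8, 5]. Replacing that slice with [86, 78] (same length) produces [9, 86, 78, 17, 17, 17].

[9, 86, 78, 17, 17, 17]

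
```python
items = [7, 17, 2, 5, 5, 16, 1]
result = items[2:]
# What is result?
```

items has length 7. The slice items[2:] selects indices [2, 3, 4, 5, 6] (2->2, 3->5, 4->5, 5->16, 6->1), giving [2, 5, 5, 16, 1].

[2, 5, 5, 16, 1]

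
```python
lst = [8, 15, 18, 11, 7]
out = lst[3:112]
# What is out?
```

lst has length 5. The slice lst[3:112] selects indices [3, 4] (3->11, 4->7), giving [11, 7].

[11, 7]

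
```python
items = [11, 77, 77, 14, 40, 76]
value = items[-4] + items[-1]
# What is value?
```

items has length 6. Negative index -4 maps to positive index 6 + (-4) = 2. items[2] = 77.
items has length 6. Negative index -1 maps to positive index 6 + (-1) = 5. items[5] = 76.
Sum: 77 + 76 = 153.

153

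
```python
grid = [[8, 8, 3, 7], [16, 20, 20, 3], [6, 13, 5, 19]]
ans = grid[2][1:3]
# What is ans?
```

grid[2] = [6, 13, 5, 19]. grid[2] has length 4. The slice grid[2][1:3] selects indices [1, 2] (1->13, 2->5), giving [13, 5].

[13, 5]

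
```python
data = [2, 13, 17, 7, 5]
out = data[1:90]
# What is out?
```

data has length 5. The slice data[1:90] selects indices [1, 2, 3, 4] (1->13, 2->17, 3->7, 4->5), giving [13, 17, 7, 5].

[13, 17, 7, 5]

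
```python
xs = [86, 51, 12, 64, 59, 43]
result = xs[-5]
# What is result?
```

xs has length 6. Negative index -5 maps to positive index 6 + (-5) = 1. xs[1] = 51.

51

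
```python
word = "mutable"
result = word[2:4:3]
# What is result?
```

word has length 7. The slice word[2:4:3] selects indices [2] (2->'t'), giving 't'.

't'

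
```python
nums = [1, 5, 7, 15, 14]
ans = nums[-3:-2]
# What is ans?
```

nums has length 5. The slice nums[-3:-2] selects indices [2] (2->7), giving [7].

[7]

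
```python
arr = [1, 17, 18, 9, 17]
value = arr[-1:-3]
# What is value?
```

arr has length 5. The slice arr[-1:-3] resolves to an empty index range, so the result is [].

[]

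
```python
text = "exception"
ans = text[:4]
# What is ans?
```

text has length 9. The slice text[:4] selects indices [0, 1, 2, 3] (0->'e', 1->'x', 2->'c', 3->'e'), giving 'exce'.

'exce'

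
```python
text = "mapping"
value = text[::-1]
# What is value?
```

text has length 7. The slice text[::-1] selects indices [6, 5, 4, 3, 2, 1, 0] (6->'g', 5->'n', 4->'i', 3->'p', 2->'p', 1->'a', 0->'m'), giving 'gnippam'.

'gnippam'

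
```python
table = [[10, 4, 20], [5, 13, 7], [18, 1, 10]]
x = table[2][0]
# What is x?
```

table[2] = [18, 1, 10]. Taking column 0 of that row yields 18.

18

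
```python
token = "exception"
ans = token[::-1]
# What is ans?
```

token has length 9. The slice token[::-1] selects indices [8, 7, 6, 5, 4, 3, 2, 1, 0] (8->'n', 7->'o', 6->'i', 5->'t', 4->'p', 3->'e', 2->'c', 1->'x', 0->'e'), giving 'noitpecxe'.

'noitpecxe'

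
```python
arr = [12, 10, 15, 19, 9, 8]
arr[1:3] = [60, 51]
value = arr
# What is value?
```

arr starts as [12, 10, 15, 19, 9, 8] (length 6). The slice arr[1:3] covers indices [1, 2] with values [10, 15]. Replacing that slice with [60, 51] (same length) produces [12, 60, 51, 19, 9, 8].

[12, 60, 51, 19, 9, 8]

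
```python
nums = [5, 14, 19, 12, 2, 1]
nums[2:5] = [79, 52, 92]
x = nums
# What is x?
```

nums starts as [5, 14, 19, 12, 2, 1] (length 6). The slice nums[2:5] covers indices [2, 3, 4] with values [19, 12, 2]. Replacing that slice with [79, 52, 92] (same length) produces [5, 14, 79, 52, 92, 1].

[5, 14, 79, 52, 92, 1]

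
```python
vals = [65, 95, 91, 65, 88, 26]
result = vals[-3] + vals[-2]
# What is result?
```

vals has length 6. Negative index -3 maps to positive index 6 + (-3) = 3. vals[3] = 65.
vals has length 6. Negative index -2 maps to positive index 6 + (-2) = 4. vals[4] = 88.
Sum: 65 + 88 = 153.

153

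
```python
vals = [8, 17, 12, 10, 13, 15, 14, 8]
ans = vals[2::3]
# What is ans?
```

vals has length 8. The slice vals[2::3] selects indices [2, 5] (2->12, 5->15), giving [12, 15].

[12, 15]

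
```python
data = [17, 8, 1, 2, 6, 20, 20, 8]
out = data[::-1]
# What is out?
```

data has length 8. The slice data[::-1] selects indices [7, 6, 5, 4, 3, 2, 1, 0] (7->8, 6->20, 5->20, 4->6, 3->2, 2->1, 1->8, 0->17), giving [8, 20, 20, 6, 2, 1, 8, 17].

[8, 20, 20, 6, 2, 1, 8, 17]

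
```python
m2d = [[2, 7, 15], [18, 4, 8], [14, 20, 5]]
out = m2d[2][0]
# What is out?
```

m2d[2] = [14, 20, 5]. Taking column 0 of that row yields 14.

14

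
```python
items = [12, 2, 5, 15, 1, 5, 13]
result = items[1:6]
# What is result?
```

items has length 7. The slice items[1:6] selects indices [1, 2, 3, 4, 5] (1->2, 2->5, 3->15, 4->1, 5->5), giving [2, 5, 15, 1, 5].

[2, 5, 15, 1, 5]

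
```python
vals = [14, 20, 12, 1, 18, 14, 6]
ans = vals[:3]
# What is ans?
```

vals has length 7. The slice vals[:3] selects indices [0, 1, 2] (0->14, 1->20, 2->12), giving [14, 20, 12].

[14, 20, 12]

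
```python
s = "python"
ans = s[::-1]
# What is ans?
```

s has length 6. The slice s[::-1] selects indices [5, 4, 3, 2, 1, 0] (5->'n', 4->'o', 3->'h', 2->'t', 1->'y', 0->'p'), giving 'nohtyp'.

'nohtyp'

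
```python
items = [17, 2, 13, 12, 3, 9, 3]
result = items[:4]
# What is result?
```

items has length 7. The slice items[:4] selects indices [0, 1, 2, 3] (0->17, 1->2, 2->13, 3->12), giving [17, 2, 13, 12].

[17, 2, 13, 12]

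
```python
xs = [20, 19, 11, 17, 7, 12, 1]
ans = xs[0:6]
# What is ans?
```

xs has length 7. The slice xs[0:6] selects indices [0, 1, 2, 3, 4, 5] (0->20, 1->19, 2->11, 3->17, 4->7, 5->12), giving [20, 19, 11, 17, 7, 12].

[20, 19, 11, 17, 7, 12]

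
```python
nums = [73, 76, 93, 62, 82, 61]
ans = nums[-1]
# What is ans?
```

nums has length 6. Negative index -1 maps to positive index 6 + (-1) = 5. nums[5] = 61.

61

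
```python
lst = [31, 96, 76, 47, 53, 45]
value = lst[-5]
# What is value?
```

lst has length 6. Negative index -5 maps to positive index 6 + (-5) = 1. lst[1] = 96.

96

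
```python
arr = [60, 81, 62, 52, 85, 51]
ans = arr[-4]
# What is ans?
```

arr has length 6. Negative index -4 maps to positive index 6 + (-4) = 2. arr[2] = 62.

62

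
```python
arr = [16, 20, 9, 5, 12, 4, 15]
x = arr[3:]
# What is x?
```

arr has length 7. The slice arr[3:] selects indices [3, 4, 5, 6] (3->5, 4->12, 5->4, 6->15), giving [5, 12, 4, 15].

[5, 12, 4, 15]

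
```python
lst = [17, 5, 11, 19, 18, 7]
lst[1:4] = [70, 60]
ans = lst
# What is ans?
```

lst starts as [17, 5, 11, 19, 18, 7] (length 6). The slice lst[1:4] covers indices [1, 2, 3] with values [5, 11, 19]. Replacing that slice with [70, 60] (different length) produces [17, 70, 60, 18, 7].

[17, 70, 60, 18, 7]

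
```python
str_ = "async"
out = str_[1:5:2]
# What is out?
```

str_ has length 5. The slice str_[1:5:2] selects indices [1, 3] (1->'s', 3->'n'), giving 'sn'.

'sn'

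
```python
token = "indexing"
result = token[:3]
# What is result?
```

token has length 8. The slice token[:3] selects indices [0, 1, 2] (0->'i', 1->'n', 2->'d'), giving 'ind'.

'ind'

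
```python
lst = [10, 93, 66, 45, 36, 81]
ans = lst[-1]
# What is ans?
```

lst has length 6. Negative index -1 maps to positive index 6 + (-1) = 5. lst[5] = 81.

81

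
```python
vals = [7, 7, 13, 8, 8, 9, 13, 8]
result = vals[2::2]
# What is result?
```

vals has length 8. The slice vals[2::2] selects indices [2, 4, 6] (2->13, 4->8, 6->13), giving [13, 8, 13].

[13, 8, 13]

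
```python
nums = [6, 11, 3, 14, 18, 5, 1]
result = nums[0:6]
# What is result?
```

nums has length 7. The slice nums[0:6] selects indices [0, 1, 2, 3, 4, 5] (0->6, 1->11, 2->3, 3->14, 4->18, 5->5), giving [6, 11, 3, 14, 18, 5].

[6, 11, 3, 14, 18, 5]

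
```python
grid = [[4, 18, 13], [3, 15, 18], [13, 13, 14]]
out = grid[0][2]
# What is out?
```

grid[0] = [4, 18, 13]. Taking column 2 of that row yields 13.

13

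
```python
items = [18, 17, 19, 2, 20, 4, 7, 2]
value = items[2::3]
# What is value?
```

items has length 8. The slice items[2::3] selects indices [2, 5] (2->19, 5->4), giving [19, 4].

[19, 4]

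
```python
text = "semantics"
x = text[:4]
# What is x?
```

text has length 9. The slice text[:4] selects indices [0, 1, 2, 3] (0->'s', 1->'e', 2->'m', 3->'a'), giving 'sema'.

'sema'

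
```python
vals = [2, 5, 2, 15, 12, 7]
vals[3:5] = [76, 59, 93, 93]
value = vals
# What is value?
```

vals starts as [2, 5, 2, 15, 12, 7] (length 6). The slice vals[3:5] covers indices [3, 4] with values [15, 12]. Replacing that slice with [76, 59, 93, 93] (different length) produces [2, 5, 2, 76, 59, 93, 93, 7].

[2, 5, 2, 76, 59, 93, 93, 7]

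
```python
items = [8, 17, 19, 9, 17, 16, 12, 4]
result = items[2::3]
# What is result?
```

items has length 8. The slice items[2::3] selects indices [2, 5] (2->19, 5->16), giving [19, 16].

[19, 16]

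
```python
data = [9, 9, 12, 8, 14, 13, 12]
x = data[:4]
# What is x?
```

data has length 7. The slice data[:4] selects indices [0, 1, 2, 3] (0->9, 1->9, 2->12, 3->8), giving [9, 9, 12, 8].

[9, 9, 12, 8]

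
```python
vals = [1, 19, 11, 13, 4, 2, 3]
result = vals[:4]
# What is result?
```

vals has length 7. The slice vals[:4] selects indices [0, 1, 2, 3] (0->1, 1->19, 2->11, 3->13), giving [1, 19, 11, 13].

[1, 19, 11, 13]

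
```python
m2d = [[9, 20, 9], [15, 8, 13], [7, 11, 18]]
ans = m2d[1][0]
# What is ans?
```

m2d[1] = [15, 8, 13]. Taking column 0 of that row yields 15.

15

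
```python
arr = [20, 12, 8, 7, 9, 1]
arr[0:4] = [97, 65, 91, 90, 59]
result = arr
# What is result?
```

arr starts as [20, 12, 8, 7, 9, 1] (length 6). The slice arr[0:4] covers indices [0, 1, 2, 3] with values [20, 12, 8, 7]. Replacing that slice with [97, 65, 91, 90, 59] (different length) produces [97, 65, 91, 90, 59, 9, 1].

[97, 65, 91, 90, 59, 9, 1]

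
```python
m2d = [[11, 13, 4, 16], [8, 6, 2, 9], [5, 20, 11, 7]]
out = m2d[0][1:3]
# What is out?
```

m2d[0] = [11, 13, 4, 16]. m2d[0] has length 4. The slice m2d[0][1:3] selects indices [1, 2] (1->13, 2->4), giving [13, 4].

[13, 4]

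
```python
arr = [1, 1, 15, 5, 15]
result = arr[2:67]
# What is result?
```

arr has length 5. The slice arr[2:67] selects indices [2, 3, 4] (2->15, 3->5, 4->15), giving [15, 5, 15].

[15, 5, 15]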